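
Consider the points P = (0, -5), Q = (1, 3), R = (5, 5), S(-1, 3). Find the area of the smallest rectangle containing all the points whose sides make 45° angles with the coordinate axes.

In coordinates u = x + y, v = x − y the rectangle is axis-aligned; the map (x,y)→(u,v) scales areas by 2.
u-values: -5, 4, 10, 2; range = 10 − (-5) = 15.
v-values: 5, -2, 0, -4; range = 5 − (-4) = 9.
Area = (15 × 9) / 2 = 67.5.

67.5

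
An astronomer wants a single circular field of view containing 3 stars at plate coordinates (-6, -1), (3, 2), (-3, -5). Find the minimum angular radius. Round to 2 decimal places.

4.86

Call the three points A, B, C in the order given.
Side lengths²: AB² = 90, AC² = 25, BC² = 85.
Since AB² = 90 < 85 + 25 = 110, the triangle is acute, so the smallest enclosing circle is the circumcircle.
Circumcentre = (-7/6, -0.5), r² = 425/18.
r = √(425/18) ≈ 4.86.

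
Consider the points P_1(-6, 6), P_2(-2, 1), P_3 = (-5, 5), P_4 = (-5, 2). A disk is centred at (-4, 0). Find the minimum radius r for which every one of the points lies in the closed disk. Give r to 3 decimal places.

6.325

The required radius is the distance from (-4, 0) to the farthest point.
Squared distances: 40, 5, 26, 5.
Maximum is 40, attained at P_1.
r = √40 ≈ 6.325.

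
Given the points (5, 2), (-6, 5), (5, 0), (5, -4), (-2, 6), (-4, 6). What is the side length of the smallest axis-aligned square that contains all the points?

11

The bounding box has width 11 and height 10.
An axis-aligned square enclosing the set must have side ≥ max(width, height).
So the minimum side is max(11, 10) = 11.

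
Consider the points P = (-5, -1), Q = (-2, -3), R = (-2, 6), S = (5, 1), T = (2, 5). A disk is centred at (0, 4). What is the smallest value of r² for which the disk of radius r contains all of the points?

53

The required radius is the distance from (0, 4) to the farthest point.
Squared distances: 50, 53, 8, 34, 5.
Maximum is 53, attained at Q.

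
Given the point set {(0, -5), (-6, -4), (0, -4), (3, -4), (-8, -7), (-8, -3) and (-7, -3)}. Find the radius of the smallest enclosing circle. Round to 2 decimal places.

By Welzl's lemma the MEC is supported by two points (diametrically opposite) or three points (on a circumcircle).
The minimum enclosing circle is determined by three boundary points: (3, -4), (-8, -7), (-8, -3).
Their circumcentre is (-29/11, -5) with r² = 3965/121.
The farthest remaining point (-7, -3) is at distance² 2788/121 ≤ 3965/121.
r = √(3965/121) ≈ 5.72.

5.72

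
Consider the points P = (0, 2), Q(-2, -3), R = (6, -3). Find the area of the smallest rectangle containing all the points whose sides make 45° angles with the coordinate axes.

44

In coordinates u = x + y, v = x − y the rectangle is axis-aligned; the map (x,y)→(u,v) scales areas by 2.
u-values: 2, -5, 3; range = 3 − (-5) = 8.
v-values: -2, 1, 9; range = 9 − (-2) = 11.
Area = (8 × 11) / 2 = 44.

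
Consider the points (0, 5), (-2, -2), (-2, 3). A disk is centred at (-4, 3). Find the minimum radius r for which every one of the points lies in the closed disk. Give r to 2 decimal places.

5.39

The required radius is the distance from (-4, 3) to the farthest point.
Squared distances: 20, 29, 4.
Maximum is 29, attained at (-2, -2).
r = √29 ≈ 5.39.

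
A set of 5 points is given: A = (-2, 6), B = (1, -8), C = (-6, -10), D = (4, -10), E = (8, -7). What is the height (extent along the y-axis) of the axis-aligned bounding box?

max y = 6, min y = -10, so height = 16.

16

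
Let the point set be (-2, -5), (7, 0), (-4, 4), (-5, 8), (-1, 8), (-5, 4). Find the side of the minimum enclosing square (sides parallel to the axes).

The bounding box has width 12 and height 13.
An axis-aligned square enclosing the set must have side ≥ max(width, height).
So the minimum side is max(12, 13) = 13.

13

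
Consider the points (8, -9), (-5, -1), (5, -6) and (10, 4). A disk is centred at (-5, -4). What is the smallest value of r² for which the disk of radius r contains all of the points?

The required radius is the distance from (-5, -4) to the farthest point.
Squared distances: 194, 9, 104, 289.
Maximum is 289, attained at (10, 4).

289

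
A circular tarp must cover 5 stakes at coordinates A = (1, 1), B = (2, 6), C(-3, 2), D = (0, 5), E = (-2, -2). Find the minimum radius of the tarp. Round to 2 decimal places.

A smallest enclosing disk is always determined by at most three of the input points on its boundary.
The farthest pair is B–E with squared distance 80. The circle on this segment as diameter has centre (0, 2) and r² = 80/4 = 20.
Check A: distance² to centre = 2 ≤ 20, so it lies inside.
All remaining points lie in this disk, and no smaller disk contains both endpoints, so this is the minimum enclosing circle.
r = √20 ≈ 4.47.

4.47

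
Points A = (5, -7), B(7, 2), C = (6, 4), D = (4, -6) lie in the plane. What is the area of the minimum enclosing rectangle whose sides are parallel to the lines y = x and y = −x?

In coordinates u = x + y, v = x − y the rectangle is axis-aligned; the map (x,y)→(u,v) scales areas by 2.
u-values: -2, 9, 10, -2; range = 10 − (-2) = 12.
v-values: 12, 5, 2, 10; range = 12 − 2 = 10.
Area = (12 × 10) / 2 = 60.

60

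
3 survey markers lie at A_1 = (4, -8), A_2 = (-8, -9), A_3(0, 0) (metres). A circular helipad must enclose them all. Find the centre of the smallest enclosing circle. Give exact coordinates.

Side lengths²: A_1A_2² = 145, A_1A_3² = 80, A_2A_3² = 145.
Since A_2A_3² = 145 < 145 + 80 = 225, the triangle is acute, so the smallest enclosing circle is the circumcircle.
Circumcentre = (-2.2, -6.1), r² = 42.05.
Centre = (-2.2, -6.1).

(-2.2, -6.1)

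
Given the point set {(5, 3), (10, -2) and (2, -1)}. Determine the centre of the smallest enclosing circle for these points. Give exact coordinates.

(85/14, -13/14)

Call the three points A, B, C in the order given.
Side lengths²: AB² = 50, AC² = 25, BC² = 65.
Since BC² = 65 < 50 + 25 = 75, the triangle is acute, so the smallest enclosing circle is the circumcircle.
Circumcentre = (85/14, -13/14), r² = 1625/98.
Centre = (85/14, -13/14).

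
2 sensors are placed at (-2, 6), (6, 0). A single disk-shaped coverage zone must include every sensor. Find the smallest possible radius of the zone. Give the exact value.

The smallest circle enclosing two points has them as diameter endpoints.
Centre = midpoint = (2, 3); r² = |(-2, 6)−(6, 0)|²/4 = 100/4 = 25.
r = √25 = 5.

5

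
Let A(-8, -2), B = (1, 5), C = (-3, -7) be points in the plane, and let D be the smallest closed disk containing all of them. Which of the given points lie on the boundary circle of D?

Side lengths²: AB² = 130, AC² = 50, BC² = 160.
Since BC² = 160 < 130 + 50 = 180, the triangle is acute, so the smallest enclosing circle is the circumcircle.
Circumcentre = (-1.75, -0.75), r² = 40.625.
The points at distance exactly r from the centre are A, B, C — 3 points.

A, B, C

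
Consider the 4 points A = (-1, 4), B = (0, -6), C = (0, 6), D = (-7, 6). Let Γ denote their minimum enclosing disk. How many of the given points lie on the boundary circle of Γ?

The minimum enclosing circle of a finite set is fixed by two of the points (as a diameter) or three (as a circumcircle).
The farthest pair is B–D with squared distance 193. The circle on this segment as diameter has centre (-3.5, 0) and r² = 193/4 = 48.25.
Check A: distance² to centre = 22.25 ≤ 48.25, so it lies inside.
All remaining points lie in this disk, and no smaller disk contains both endpoints, so this is the minimum enclosing circle.
The points at distance exactly r from the centre are B, C, D — 3 points.

3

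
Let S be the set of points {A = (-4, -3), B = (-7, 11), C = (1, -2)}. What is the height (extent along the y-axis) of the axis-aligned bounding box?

max y = 11, min y = -3, so height = 14.

14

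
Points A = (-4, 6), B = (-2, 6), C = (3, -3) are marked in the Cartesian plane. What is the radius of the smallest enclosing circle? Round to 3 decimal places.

5.701

Side lengths²: AB² = 4, AC² = 130, BC² = 106.
Since AC² = 130 ≥ 106 + 4 = 110, the angle opposite AC is not acute, so the smallest enclosing circle has AC as diameter.
Centre = midpoint of AC = (-0.5, 1.5), r² = 130/4 = 32.5.
r = √(32.5) ≈ 5.701.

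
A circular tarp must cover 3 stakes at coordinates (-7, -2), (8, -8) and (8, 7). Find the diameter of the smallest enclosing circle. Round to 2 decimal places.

18.84

Call the three points A, B, C in the order given.
Side lengths²: AB² = 261, AC² = 306, BC² = 225.
Since AC² = 306 < 261 + 225 = 486, the triangle is acute, so the smallest enclosing circle is the circumcircle.
Circumcentre = (2.3, -0.5), r² = 88.74.
Diameter = 2r = 2√(88.74) ≈ 18.84.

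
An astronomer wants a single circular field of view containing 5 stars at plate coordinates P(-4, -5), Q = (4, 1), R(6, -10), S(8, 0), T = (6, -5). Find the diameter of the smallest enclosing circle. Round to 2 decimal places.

13.47

The minimum enclosing circle is determined by three boundary points: P, R, S.
Their circumcentre is (59/22, -91/22) with r² = 10985/242.
The farthest remaining point Q is at distance² 6805/242 ≤ 10985/242.
Diameter = 2r = 2√(10985/242) ≈ 13.47.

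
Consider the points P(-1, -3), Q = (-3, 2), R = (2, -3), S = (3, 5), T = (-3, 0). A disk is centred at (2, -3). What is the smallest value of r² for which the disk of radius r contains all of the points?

65

The required radius is the distance from (2, -3) to the farthest point.
Squared distances: 9, 50, 0, 65, 34.
Maximum is 65, attained at S.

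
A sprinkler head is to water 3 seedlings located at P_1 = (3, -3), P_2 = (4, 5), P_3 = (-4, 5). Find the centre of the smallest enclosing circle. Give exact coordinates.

Side lengths²: P_1P_2² = 65, P_1P_3² = 113, P_2P_3² = 64.
Since P_1P_3² = 113 < 65 + 64 = 129, the triangle is acute, so the smallest enclosing circle is the circumcircle.
Circumcentre = (0, 1.4375), r² = 28.69140625.
Centre = (0, 1.4375).

(0, 1.4375)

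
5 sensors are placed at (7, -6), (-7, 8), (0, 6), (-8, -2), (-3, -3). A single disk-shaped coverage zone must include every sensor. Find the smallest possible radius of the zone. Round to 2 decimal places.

The minimum enclosing circle of a finite set is fixed by two of the points (as a diameter) or three (as a circumcircle).
The farthest pair is (7, -6)–(-7, 8) with squared distance 392. The circle on this segment as diameter has centre (0, 1) and r² = 392/4 = 98.
Check (0, 6): distance² to centre = 25 ≤ 98, so it lies inside.
All remaining points lie in this disk, and no smaller disk contains both endpoints, so this is the minimum enclosing circle.
r = √98 ≈ 9.90.

9.90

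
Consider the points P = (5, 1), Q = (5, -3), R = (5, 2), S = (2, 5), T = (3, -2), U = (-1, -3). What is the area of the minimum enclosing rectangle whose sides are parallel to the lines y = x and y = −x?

In coordinates u = x + y, v = x − y the rectangle is axis-aligned; the map (x,y)→(u,v) scales areas by 2.
u-values: 6, 2, 7, 7, 1, -4; range = 7 − (-4) = 11.
v-values: 4, 8, 3, -3, 5, 2; range = 8 − (-3) = 11.
Area = (11 × 11) / 2 = 60.5.

60.5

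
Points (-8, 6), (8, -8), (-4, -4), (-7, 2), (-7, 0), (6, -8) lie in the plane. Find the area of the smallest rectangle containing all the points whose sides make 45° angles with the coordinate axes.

In coordinates u = x + y, v = x − y the rectangle is axis-aligned; the map (x,y)→(u,v) scales areas by 2.
u-values: -2, 0, -8, -5, -7, -2; range = 0 − (-8) = 8.
v-values: -14, 16, 0, -9, -7, 14; range = 16 − (-14) = 30.
Area = (8 × 30) / 2 = 120.

120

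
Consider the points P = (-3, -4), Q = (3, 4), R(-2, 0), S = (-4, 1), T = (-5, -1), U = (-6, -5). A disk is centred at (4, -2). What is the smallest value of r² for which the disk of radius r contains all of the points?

109

The required radius is the distance from (4, -2) to the farthest point.
Squared distances: 53, 37, 40, 73, 82, 109.
Maximum is 109, attained at U.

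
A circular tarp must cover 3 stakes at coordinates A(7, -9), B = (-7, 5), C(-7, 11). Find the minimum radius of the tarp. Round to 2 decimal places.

Side lengths²: AB² = 392, AC² = 596, BC² = 36.
Since AC² = 596 ≥ 392 + 36 = 428, the angle opposite AC is not acute, so the smallest enclosing circle has AC as diameter.
Centre = midpoint of AC = (0, 1), r² = 596/4 = 149.
r = √149 ≈ 12.21.

12.21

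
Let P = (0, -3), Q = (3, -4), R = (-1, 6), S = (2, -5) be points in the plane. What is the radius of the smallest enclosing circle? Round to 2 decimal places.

5.70

By Welzl's lemma the MEC is supported by two points (diametrically opposite) or three points (on a circumcircle).
The farthest pair is R–S with squared distance 130. The circle on this segment as diameter has centre (0.5, 0.5) and r² = 130/4 = 32.5.
Check P: distance² to centre = 12.5 ≤ 32.5, so it lies inside.
All remaining points lie in this disk, and no smaller disk contains both endpoints, so this is the minimum enclosing circle.
r = √(32.5) ≈ 5.70.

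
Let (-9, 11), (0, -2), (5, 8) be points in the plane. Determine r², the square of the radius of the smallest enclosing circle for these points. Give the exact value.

Call the three points A, B, C in the order given.
Side lengths²: AB² = 250, AC² = 205, BC² = 125.
Since AB² = 250 < 205 + 125 = 330, the triangle is acute, so the smallest enclosing circle is the circumcircle.
Circumcentre = (-175/62, 351/62), r² = 128125/1922.

128125/1922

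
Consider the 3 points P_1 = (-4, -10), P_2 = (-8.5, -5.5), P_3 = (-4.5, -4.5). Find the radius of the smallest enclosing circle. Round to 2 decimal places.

3.22

Side lengths²: P_1P_2² = 40.5, P_1P_3² = 30.5, P_2P_3² = 17.
Since P_1P_2² = 40.5 < 30.5 + 17 = 47.5, the triangle is acute, so the smallest enclosing circle is the circumcircle.
Circumcentre = (-5.9, -7.4), r² = 10.37.
r = √(10.37) ≈ 3.22.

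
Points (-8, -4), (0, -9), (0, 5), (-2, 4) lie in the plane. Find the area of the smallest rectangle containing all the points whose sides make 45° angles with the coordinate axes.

127.5

In coordinates u = x + y, v = x − y the rectangle is axis-aligned; the map (x,y)→(u,v) scales areas by 2.
u-values: -12, -9, 5, 2; range = 5 − (-12) = 17.
v-values: -4, 9, -5, -6; range = 9 − (-6) = 15.
Area = (17 × 15) / 2 = 127.5.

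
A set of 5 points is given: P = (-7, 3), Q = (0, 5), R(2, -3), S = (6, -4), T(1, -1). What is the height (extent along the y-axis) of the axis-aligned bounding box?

max y = 5, min y = -4, so height = 9.

9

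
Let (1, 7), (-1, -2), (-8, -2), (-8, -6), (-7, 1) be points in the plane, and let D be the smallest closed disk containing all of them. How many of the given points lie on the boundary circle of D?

A smallest enclosing disk is always determined by at most three of the input points on its boundary.
The farthest pair is (1, 7)–(-8, -6) with squared distance 250. The circle on this segment as diameter has centre (-3.5, 0.5) and r² = 250/4 = 62.5.
Check (-1, -2): distance² to centre = 12.5 ≤ 62.5, so it lies inside.
All remaining points lie in this disk, and no smaller disk contains both endpoints, so this is the minimum enclosing circle.
The points at distance exactly r from the centre are (1, 7), (-8, -6) — 2 points.

2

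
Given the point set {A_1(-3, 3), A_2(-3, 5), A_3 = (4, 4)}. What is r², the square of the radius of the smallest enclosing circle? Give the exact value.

625/49

Side lengths²: A_1A_2² = 4, A_1A_3² = 50, A_2A_3² = 50.
Since A_2A_3² = 50 < 50 + 4 = 54, the triangle is acute, so the smallest enclosing circle is the circumcircle.
Circumcentre = (3/7, 4), r² = 625/49.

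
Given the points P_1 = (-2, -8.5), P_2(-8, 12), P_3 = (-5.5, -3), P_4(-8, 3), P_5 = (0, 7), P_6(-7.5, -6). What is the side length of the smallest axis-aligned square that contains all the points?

20.5

The bounding box has width 8 and height 20.5.
An axis-aligned square enclosing the set must have side ≥ max(width, height).
So the minimum side is max(8, 20.5) = 20.5.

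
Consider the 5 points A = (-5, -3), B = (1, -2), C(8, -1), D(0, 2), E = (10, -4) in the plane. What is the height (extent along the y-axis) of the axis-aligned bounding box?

6

max y = 2, min y = -4, so height = 6.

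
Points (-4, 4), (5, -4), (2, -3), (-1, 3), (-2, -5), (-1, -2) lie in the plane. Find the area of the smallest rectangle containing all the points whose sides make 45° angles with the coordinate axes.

76.5

In coordinates u = x + y, v = x − y the rectangle is axis-aligned; the map (x,y)→(u,v) scales areas by 2.
u-values: 0, 1, -1, 2, -7, -3; range = 2 − (-7) = 9.
v-values: -8, 9, 5, -4, 3, 1; range = 9 − (-8) = 17.
Area = (9 × 17) / 2 = 76.5.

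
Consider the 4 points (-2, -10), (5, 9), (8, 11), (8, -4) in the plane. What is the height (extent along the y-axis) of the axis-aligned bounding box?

21

max y = 11, min y = -10, so height = 21.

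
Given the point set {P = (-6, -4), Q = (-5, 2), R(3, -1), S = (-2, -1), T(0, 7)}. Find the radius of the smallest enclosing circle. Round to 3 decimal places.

6.269

The minimum enclosing circle of a finite set is fixed by two of the points (as a diameter) or three (as a circumcircle).
The minimum enclosing circle is determined by three boundary points: P, R, T.
Their circumcentre is (-151/54, 25/18) with r² = 57305/1458.
The farthest remaining point S is at distance² 9245/1458 ≤ 57305/1458.
r = √(57305/1458) ≈ 6.269.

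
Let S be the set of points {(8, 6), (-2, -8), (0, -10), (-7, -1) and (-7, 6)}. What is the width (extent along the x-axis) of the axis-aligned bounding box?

max x = 8, min x = -7, so width = 15.

15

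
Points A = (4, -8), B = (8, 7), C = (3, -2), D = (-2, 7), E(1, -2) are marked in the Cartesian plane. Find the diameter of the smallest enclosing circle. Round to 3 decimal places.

A smallest enclosing disk is always determined by at most three of the input points on its boundary.
The minimum enclosing circle is determined by three boundary points: A, B, D.
Their circumcentre is (3, 0.3) with r² = 69.89.
The farthest remaining point E is at distance² 9.29 ≤ 69.89.
Diameter = 2r = 2√(69.89) ≈ 16.720.

16.720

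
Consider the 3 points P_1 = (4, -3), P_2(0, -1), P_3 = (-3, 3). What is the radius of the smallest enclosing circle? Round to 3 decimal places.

4.610

Side lengths²: P_1P_2² = 20, P_1P_3² = 85, P_2P_3² = 25.
Since P_1P_3² = 85 ≥ 25 + 20 = 45, the angle opposite P_1P_3 is not acute, so the smallest enclosing circle has P_1P_3 as diameter.
Centre = midpoint of P_1P_3 = (0.5, 0), r² = 85/4 = 21.25.
r = √(21.25) ≈ 4.610.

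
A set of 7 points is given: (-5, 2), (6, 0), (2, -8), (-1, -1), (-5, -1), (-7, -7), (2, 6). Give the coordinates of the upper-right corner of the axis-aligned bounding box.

x-range [-7, 6], y-range [-8, 6].
The upper-right corner is (6, 6).

(6, 6)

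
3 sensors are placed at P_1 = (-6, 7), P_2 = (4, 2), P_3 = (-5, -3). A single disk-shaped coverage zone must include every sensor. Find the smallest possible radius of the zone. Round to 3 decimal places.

6.089

Side lengths²: P_1P_2² = 125, P_1P_3² = 101, P_2P_3² = 106.
Since P_1P_2² = 125 < 106 + 101 = 207, the triangle is acute, so the smallest enclosing circle is the circumcircle.
Circumcentre = (-79/38, 89/38), r² = 26765/722.
r = √(26765/722) ≈ 6.089.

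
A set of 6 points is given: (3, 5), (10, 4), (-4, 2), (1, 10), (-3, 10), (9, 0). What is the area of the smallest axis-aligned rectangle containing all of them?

x ranges over [-4, 10], width 14.
y ranges over [0, 10], height 10.
Area = 14 × 10 = 140.

140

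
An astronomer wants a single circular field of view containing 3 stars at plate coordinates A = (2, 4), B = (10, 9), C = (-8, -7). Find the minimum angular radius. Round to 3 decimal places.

12.042

Side lengths²: AB² = 89, AC² = 221, BC² = 580.
Since BC² = 580 ≥ 221 + 89 = 310, the angle opposite BC is not acute, so the smallest enclosing circle has BC as diameter.
Centre = midpoint of BC = (1, 1), r² = 580/4 = 145.
r = √145 ≈ 12.042.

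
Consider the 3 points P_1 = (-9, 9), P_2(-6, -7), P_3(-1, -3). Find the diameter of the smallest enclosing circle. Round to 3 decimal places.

Side lengths²: P_1P_2² = 265, P_1P_3² = 208, P_2P_3² = 41.
Since P_1P_2² = 265 ≥ 208 + 41 = 249, the angle opposite P_1P_2 is not acute, so the smallest enclosing circle has P_1P_2 as diameter.
Centre = midpoint of P_1P_2 = (-7.5, 1), r² = 265/4 = 66.25.
Diameter = 2r = 2√(66.25) ≈ 16.279.

16.279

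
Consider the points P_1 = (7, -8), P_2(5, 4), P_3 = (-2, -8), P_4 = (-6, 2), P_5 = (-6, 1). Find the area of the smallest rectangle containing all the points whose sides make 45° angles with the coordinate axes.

218.5

In coordinates u = x + y, v = x − y the rectangle is axis-aligned; the map (x,y)→(u,v) scales areas by 2.
u-values: -1, 9, -10, -4, -5; range = 9 − (-10) = 19.
v-values: 15, 1, 6, -8, -7; range = 15 − (-8) = 23.
Area = (19 × 23) / 2 = 218.5.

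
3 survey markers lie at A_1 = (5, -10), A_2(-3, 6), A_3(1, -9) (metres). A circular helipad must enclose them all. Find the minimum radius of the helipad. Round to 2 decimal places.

Side lengths²: A_1A_2² = 320, A_1A_3² = 17, A_2A_3² = 241.
Since A_1A_2² = 320 ≥ 241 + 17 = 258, the angle opposite A_1A_2 is not acute, so the smallest enclosing circle has A_1A_2 as diameter.
Centre = midpoint of A_1A_2 = (1, -2), r² = 320/4 = 80.
r = √80 ≈ 8.94.

8.94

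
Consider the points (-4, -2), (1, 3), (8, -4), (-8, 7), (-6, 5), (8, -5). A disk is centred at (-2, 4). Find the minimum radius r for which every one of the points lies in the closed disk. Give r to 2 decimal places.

The required radius is the distance from (-2, 4) to the farthest point.
Squared distances: 40, 10, 164, 45, 17, 181.
Maximum is 181, attained at (8, -5).
r = √181 ≈ 13.45.

13.45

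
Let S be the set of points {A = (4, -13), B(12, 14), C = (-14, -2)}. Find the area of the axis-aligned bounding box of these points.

x ranges over [-14, 12], width 26.
y ranges over [-13, 14], height 27.
Area = 26 × 27 = 702.

702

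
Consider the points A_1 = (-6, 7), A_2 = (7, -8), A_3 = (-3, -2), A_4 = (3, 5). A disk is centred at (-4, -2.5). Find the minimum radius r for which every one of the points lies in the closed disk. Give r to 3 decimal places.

The required radius is the distance from (-4, -2.5) to the farthest point.
Squared distances: 94.25, 151.25, 1.25, 105.25.
Maximum is 151.25, attained at A_2.
r = √(151.25) ≈ 12.298.

12.298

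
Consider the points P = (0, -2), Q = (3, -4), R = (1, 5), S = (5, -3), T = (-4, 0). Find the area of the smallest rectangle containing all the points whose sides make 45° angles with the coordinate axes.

In coordinates u = x + y, v = x − y the rectangle is axis-aligned; the map (x,y)→(u,v) scales areas by 2.
u-values: -2, -1, 6, 2, -4; range = 6 − (-4) = 10.
v-values: 2, 7, -4, 8, -4; range = 8 − (-4) = 12.
Area = (10 × 12) / 2 = 60.

60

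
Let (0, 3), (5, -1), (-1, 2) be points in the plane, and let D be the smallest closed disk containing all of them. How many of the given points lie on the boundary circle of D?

2

Call the three points A, B, C in the order given.
Side lengths²: AB² = 41, AC² = 2, BC² = 45.
Since BC² = 45 ≥ 41 + 2 = 43, the angle opposite BC is not acute, so the smallest enclosing circle has BC as diameter.
Centre = midpoint of BC = (2, 0.5), r² = 45/4 = 11.25.
The points at distance exactly r from the centre are (5, -1), (-1, 2) — 2 points.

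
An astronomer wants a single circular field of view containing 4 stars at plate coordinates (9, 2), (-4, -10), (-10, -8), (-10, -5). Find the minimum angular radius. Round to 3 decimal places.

10.735

The minimum enclosing circle of a finite set is fixed by two of the points (as a diameter) or three (as a circumcircle).
The farthest pair is (9, 2)–(-10, -8) with squared distance 461. The circle on this segment as diameter has centre (-0.5, -3) and r² = 461/4 = 115.25.
Check (-4, -10): distance² to centre = 61.25 ≤ 115.25, so it lies inside.
All remaining points lie in this disk, and no smaller disk contains both endpoints, so this is the minimum enclosing circle.
r = √(115.25) ≈ 10.735.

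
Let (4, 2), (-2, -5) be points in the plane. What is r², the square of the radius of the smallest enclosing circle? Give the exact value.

21.25

The smallest circle enclosing two points has them as diameter endpoints.
Centre = midpoint = (1, -1.5); r² = |(4, 2)−(-2, -5)|²/4 = 85/4 = 21.25.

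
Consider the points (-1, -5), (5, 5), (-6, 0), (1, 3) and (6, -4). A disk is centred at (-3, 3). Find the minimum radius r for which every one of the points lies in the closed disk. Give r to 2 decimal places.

The required radius is the distance from (-3, 3) to the farthest point.
Squared distances: 68, 68, 18, 16, 130.
Maximum is 130, attained at (6, -4).
r = √130 ≈ 11.40.

11.40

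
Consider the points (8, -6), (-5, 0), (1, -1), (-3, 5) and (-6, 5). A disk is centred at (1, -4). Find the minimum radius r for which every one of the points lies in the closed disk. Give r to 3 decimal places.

11.402

The required radius is the distance from (1, -4) to the farthest point.
Squared distances: 53, 52, 9, 97, 130.
Maximum is 130, attained at (-6, 5).
r = √130 ≈ 11.402.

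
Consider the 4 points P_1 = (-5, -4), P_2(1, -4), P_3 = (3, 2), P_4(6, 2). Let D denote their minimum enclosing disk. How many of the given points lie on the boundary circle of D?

2

The minimum enclosing circle of a finite set is fixed by two of the points (as a diameter) or three (as a circumcircle).
The farthest pair is P_1–P_4 with squared distance 157. The circle on this segment as diameter has centre (0.5, -1) and r² = 157/4 = 39.25.
Check P_2: distance² to centre = 9.25 ≤ 39.25, so it lies inside.
All remaining points lie in this disk, and no smaller disk contains both endpoints, so this is the minimum enclosing circle.
The points at distance exactly r from the centre are P_1, P_4 — 2 points.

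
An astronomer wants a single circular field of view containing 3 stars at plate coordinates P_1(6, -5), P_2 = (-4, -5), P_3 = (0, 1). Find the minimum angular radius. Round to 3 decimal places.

5.099

Side lengths²: P_1P_2² = 100, P_1P_3² = 72, P_2P_3² = 52.
Since P_1P_2² = 100 < 72 + 52 = 124, the triangle is acute, so the smallest enclosing circle is the circumcircle.
Circumcentre = (1, -4), r² = 26.
r = √26 ≈ 5.099.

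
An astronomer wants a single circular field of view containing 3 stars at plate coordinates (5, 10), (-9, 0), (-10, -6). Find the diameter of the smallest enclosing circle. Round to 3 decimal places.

21.932

Call the three points A, B, C in the order given.
Side lengths²: AB² = 296, AC² = 481, BC² = 37.
Since AC² = 481 ≥ 296 + 37 = 333, the angle opposite AC is not acute, so the smallest enclosing circle has AC as diameter.
Centre = midpoint of AC = (-2.5, 2), r² = 481/4 = 120.25.
Diameter = 2r = 2√(120.25) ≈ 21.932.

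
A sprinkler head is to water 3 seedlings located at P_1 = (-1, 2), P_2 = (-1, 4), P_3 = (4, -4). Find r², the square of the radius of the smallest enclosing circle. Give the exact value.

Side lengths²: P_1P_2² = 4, P_1P_3² = 61, P_2P_3² = 89.
Since P_2P_3² = 89 ≥ 61 + 4 = 65, the angle opposite P_2P_3 is not acute, so the smallest enclosing circle has P_2P_3 as diameter.
Centre = midpoint of P_2P_3 = (1.5, 0), r² = 89/4 = 22.25.

22.25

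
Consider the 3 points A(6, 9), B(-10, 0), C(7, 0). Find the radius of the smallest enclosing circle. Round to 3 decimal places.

9.235

Side lengths²: AB² = 337, AC² = 82, BC² = 289.
Since AB² = 337 < 289 + 82 = 371, the triangle is acute, so the smallest enclosing circle is the circumcircle.
Circumcentre = (-1.5, 65/18), r² = 13817/162.
r = √(13817/162) ≈ 9.235.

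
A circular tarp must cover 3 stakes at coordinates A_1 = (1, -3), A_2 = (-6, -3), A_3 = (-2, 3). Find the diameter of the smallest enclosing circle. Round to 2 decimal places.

8.06

Side lengths²: A_1A_2² = 49, A_1A_3² = 45, A_2A_3² = 52.
Since A_2A_3² = 52 < 49 + 45 = 94, the triangle is acute, so the smallest enclosing circle is the circumcircle.
Circumcentre = (-2.5, -1), r² = 16.25.
Diameter = 2r = 2√(16.25) ≈ 8.06.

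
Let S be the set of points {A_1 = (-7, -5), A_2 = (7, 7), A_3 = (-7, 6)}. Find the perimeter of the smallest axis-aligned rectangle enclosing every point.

52

Width = max x − min x = 7 − (-7) = 14.
Height = max y − min y = 7 − (-5) = 12.
Perimeter = 2(14 + 12) = 52.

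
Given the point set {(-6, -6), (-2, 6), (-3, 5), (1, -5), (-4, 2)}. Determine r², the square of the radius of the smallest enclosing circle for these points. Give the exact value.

By Welzl's lemma the MEC is supported by two points (diametrically opposite) or three points (on a circumcircle).
The minimum enclosing circle is determined by three boundary points: (-6, -6), (-2, 6), (1, -5).
Their circumcentre is (-3.25, -0.25) with r² = 40.625.
The farthest remaining point (-3, 5) is at distance² 27.625 ≤ 40.625.

40.625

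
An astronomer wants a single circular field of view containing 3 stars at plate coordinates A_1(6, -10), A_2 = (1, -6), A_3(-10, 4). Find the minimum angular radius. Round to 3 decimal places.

Side lengths²: A_1A_2² = 41, A_1A_3² = 452, A_2A_3² = 221.
Since A_1A_3² = 452 ≥ 221 + 41 = 262, the angle opposite A_1A_3 is not acute, so the smallest enclosing circle has A_1A_3 as diameter.
Centre = midpoint of A_1A_3 = (-2, -3), r² = 452/4 = 113.
r = √113 ≈ 10.630.

10.630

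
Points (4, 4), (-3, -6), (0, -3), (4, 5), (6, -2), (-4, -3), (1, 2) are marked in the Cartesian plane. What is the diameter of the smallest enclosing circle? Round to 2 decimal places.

The minimum enclosing circle of a finite set is fixed by two of the points (as a diameter) or three (as a circumcircle).
The farthest pair is (-3, -6)–(4, 5) with squared distance 170. The circle on this segment as diameter has centre (0.5, -0.5) and r² = 170/4 = 42.5.
Check (4, 4): distance² to centre = 32.5 ≤ 42.5, so it lies inside.
All remaining points lie in this disk, and no smaller disk contains both endpoints, so this is the minimum enclosing circle.
Diameter = 2r = 2√(42.5) ≈ 13.04.

13.04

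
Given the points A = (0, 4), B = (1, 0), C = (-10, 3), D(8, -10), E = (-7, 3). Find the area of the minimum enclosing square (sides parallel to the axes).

324

The bounding box has width 18 and height 14.
An axis-aligned square enclosing the set must have side ≥ max(width, height).
So the minimum side is max(18, 14) = 18.
Area = 18² = 324.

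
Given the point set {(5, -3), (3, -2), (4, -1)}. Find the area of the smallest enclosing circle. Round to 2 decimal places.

4.36

Call the three points A, B, C in the order given.
Side lengths²: AB² = 5, AC² = 5, BC² = 2.
Since AC² = 5 < 5 + 2 = 7, the triangle is acute, so the smallest enclosing circle is the circumcircle.
Circumcentre = (25/6, -13/6), r² = 25/18.
Area = π·r² = π·25/18 ≈ 4.36.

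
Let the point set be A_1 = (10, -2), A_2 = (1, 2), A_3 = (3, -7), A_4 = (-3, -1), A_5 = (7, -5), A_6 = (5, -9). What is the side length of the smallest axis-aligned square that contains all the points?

13

The bounding box has width 13 and height 11.
An axis-aligned square enclosing the set must have side ≥ max(width, height).
So the minimum side is max(13, 11) = 13.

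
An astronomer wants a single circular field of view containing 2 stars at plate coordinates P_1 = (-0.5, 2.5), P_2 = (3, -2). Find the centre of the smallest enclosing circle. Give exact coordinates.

(1.25, 0.25)

The smallest circle enclosing two points has them as diameter endpoints.
Centre = midpoint = (1.25, 0.25); r² = |P_1P_2|²/4 = 32.5/4 = 8.125.
Centre = (1.25, 0.25).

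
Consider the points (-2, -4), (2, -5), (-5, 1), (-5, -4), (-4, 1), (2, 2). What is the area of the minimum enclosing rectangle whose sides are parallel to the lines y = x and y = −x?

84.5

In coordinates u = x + y, v = x − y the rectangle is axis-aligned; the map (x,y)→(u,v) scales areas by 2.
u-values: -6, -3, -4, -9, -3, 4; range = 4 − (-9) = 13.
v-values: 2, 7, -6, -1, -5, 0; range = 7 − (-6) = 13.
Area = (13 × 13) / 2 = 84.5.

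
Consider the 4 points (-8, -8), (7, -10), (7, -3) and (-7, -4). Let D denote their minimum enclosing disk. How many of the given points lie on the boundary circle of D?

3

The minimum enclosing circle of a finite set is fixed by two of the points (as a diameter) or three (as a circumcircle).
The minimum enclosing circle is determined by three boundary points: (-8, -8), (7, -10), (7, -3).
Their circumcentre is (-1/6, -6.5) with r² = 1145/18.
The farthest remaining point (-7, -4) is at distance² 953/18 ≤ 1145/18.
The points at distance exactly r from the centre are (-8, -8), (7, -10), (7, -3) — 3 points.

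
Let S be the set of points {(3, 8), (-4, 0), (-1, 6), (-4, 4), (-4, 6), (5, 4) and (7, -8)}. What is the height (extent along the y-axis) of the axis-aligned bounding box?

16

max y = 8, min y = -8, so height = 16.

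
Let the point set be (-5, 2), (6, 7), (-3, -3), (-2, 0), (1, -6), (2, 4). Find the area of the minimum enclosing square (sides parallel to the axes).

The bounding box has width 11 and height 13.
An axis-aligned square enclosing the set must have side ≥ max(width, height).
So the minimum side is max(11, 13) = 13.
Area = 13² = 169.

169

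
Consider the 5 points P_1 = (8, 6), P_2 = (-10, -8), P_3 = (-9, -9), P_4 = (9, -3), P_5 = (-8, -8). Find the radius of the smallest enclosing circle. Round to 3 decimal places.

The minimum enclosing circle of a finite set is fixed by two of the points (as a diameter) or three (as a circumcircle).
The farthest pair is P_1–P_2 with squared distance 520. The circle on this segment as diameter has centre (-1, -1) and r² = 520/4 = 130.
Check P_3: distance² to centre = 128 ≤ 130, so it lies inside.
All remaining points lie in this disk, and no smaller disk contains both endpoints, so this is the minimum enclosing circle.
r = √130 ≈ 11.402.

11.402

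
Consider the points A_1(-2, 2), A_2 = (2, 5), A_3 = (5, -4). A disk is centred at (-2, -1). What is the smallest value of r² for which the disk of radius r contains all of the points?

The required radius is the distance from (-2, -1) to the farthest point.
Squared distances: 9, 52, 58.
Maximum is 58, attained at A_3.

58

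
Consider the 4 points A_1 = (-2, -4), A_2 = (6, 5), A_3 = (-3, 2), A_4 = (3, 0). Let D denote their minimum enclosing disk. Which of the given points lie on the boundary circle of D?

A_1, A_2

The minimum enclosing circle of a finite set is fixed by two of the points (as a diameter) or three (as a circumcircle).
The farthest pair is A_1–A_2 with squared distance 145. The circle on this segment as diameter has centre (2, 0.5) and r² = 145/4 = 36.25.
Check A_3: distance² to centre = 27.25 ≤ 36.25, so it lies inside.
All remaining points lie in this disk, and no smaller disk contains both endpoints, so this is the minimum enclosing circle.
The points at distance exactly r from the centre are A_1, A_2 — 2 points.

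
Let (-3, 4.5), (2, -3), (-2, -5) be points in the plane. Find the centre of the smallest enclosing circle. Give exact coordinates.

Call the three points A, B, C in the order given.
Side lengths²: AB² = 81.25, AC² = 91.25, BC² = 20.
Since AC² = 91.25 < 81.25 + 20 = 101.25, the triangle is acute, so the smallest enclosing circle is the circumcircle.
Circumcentre = (-1.90625, -0.1875), r² = 23.1689453125.
Centre = (-1.90625, -0.1875).

(-1.90625, -0.1875)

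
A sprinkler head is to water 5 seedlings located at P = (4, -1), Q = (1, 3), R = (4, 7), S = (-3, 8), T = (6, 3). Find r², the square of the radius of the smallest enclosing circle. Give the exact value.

A smallest enclosing disk is always determined by at most three of the input points on its boundary.
The farthest pair is P–S with squared distance 130. The circle on this segment as diameter has centre (0.5, 3.5) and r² = 130/4 = 32.5.
Check Q: distance² to centre = 0.5 ≤ 32.5, so it lies inside.
All remaining points lie in this disk, and no smaller disk contains both endpoints, so this is the minimum enclosing circle.

32.5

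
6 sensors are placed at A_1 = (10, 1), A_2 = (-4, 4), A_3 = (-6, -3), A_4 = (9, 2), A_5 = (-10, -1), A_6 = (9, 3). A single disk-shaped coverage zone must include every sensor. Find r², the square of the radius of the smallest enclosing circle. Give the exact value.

101

The farthest pair is A_1–A_5 with squared distance 404. The circle on this segment as diameter has centre (0, 0) and r² = 404/4 = 101.
Check A_2: distance² to centre = 32 ≤ 101, so it lies inside.
All remaining points lie in this disk, and no smaller disk contains both endpoints, so this is the minimum enclosing circle.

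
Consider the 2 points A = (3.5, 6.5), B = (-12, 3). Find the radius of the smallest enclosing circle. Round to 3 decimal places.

7.945

The smallest circle enclosing two points has them as diameter endpoints.
Centre = midpoint = (-4.25, 4.75); r² = |AB|²/4 = 252.5/4 = 63.125.
r = √(63.125) ≈ 7.945.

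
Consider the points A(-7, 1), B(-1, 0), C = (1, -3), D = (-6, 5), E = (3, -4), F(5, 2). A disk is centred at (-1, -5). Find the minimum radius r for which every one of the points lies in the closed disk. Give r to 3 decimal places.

The required radius is the distance from (-1, -5) to the farthest point.
Squared distances: 72, 25, 8, 125, 17, 85.
Maximum is 125, attained at D.
r = √125 ≈ 11.180.

11.180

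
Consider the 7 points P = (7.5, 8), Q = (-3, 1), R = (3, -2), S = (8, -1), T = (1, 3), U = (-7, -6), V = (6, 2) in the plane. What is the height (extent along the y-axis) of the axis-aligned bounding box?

14

max y = 8, min y = -6, so height = 14.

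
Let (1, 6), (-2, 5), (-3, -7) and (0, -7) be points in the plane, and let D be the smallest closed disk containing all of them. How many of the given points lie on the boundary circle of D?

2

The minimum enclosing circle of a finite set is fixed by two of the points (as a diameter) or three (as a circumcircle).
The farthest pair is (1, 6)–(-3, -7) with squared distance 185. The circle on this segment as diameter has centre (-1, -0.5) and r² = 185/4 = 46.25.
Check (-2, 5): distance² to centre = 31.25 ≤ 46.25, so it lies inside.
All remaining points lie in this disk, and no smaller disk contains both endpoints, so this is the minimum enclosing circle.
The points at distance exactly r from the centre are (1, 6), (-3, -7) — 2 points.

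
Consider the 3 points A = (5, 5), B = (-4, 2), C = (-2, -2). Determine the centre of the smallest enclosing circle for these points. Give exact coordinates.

Side lengths²: AB² = 90, AC² = 98, BC² = 20.
Since AC² = 98 < 90 + 20 = 110, the triangle is acute, so the smallest enclosing circle is the circumcircle.
Circumcentre = (1, 2), r² = 25.
Centre = (1, 2).

(1, 2)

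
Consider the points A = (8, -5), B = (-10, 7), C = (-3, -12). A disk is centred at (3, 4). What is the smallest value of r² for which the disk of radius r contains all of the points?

292

The required radius is the distance from (3, 4) to the farthest point.
Squared distances: 106, 178, 292.
Maximum is 292, attained at C.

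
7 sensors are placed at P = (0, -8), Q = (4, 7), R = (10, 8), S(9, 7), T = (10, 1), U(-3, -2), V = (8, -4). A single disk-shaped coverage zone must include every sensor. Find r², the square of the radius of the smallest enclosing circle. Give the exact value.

The minimum enclosing circle of a finite set is fixed by two of the points (as a diameter) or three (as a circumcircle).
The farthest pair is P–R with squared distance 356. The circle on this segment as diameter has centre (5, 0) and r² = 356/4 = 89.
Check Q: distance² to centre = 50 ≤ 89, so it lies inside.
All remaining points lie in this disk, and no smaller disk contains both endpoints, so this is the minimum enclosing circle.

89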